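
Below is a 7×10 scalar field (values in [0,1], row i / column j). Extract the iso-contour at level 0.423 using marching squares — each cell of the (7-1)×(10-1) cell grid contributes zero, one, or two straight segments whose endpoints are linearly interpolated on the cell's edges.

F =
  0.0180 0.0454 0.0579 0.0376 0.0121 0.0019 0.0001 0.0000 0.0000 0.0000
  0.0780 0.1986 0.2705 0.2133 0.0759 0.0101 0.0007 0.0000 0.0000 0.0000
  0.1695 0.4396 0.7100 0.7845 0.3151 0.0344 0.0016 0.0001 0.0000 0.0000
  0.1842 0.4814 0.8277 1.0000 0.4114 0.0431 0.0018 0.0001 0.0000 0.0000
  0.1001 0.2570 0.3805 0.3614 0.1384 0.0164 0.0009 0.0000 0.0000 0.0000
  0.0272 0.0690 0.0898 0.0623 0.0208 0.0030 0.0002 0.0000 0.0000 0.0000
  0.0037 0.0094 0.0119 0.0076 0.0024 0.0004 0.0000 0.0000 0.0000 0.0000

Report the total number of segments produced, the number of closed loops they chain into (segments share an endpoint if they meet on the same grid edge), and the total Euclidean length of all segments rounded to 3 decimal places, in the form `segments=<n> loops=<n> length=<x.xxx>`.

cell (1,0): code 0100 → (1.931,1.000)–(2.000,0.939)
cell (1,1): code 1100 → (1.347,2.000)–(1.931,1.000)
cell (1,2): code 1100 → (1.367,3.000)–(1.347,2.000)
cell (1,3): code 1000 → (2.000,3.770)–(1.367,3.000)
cell (2,0): code 0110 → (2.000,0.939)–(3.000,0.803)
cell (2,3): code 1001 → (3.000,3.980)–(2.000,3.770)
cell (3,0): code 0010 → (3.000,0.803)–(3.260,1.000)
cell (3,1): code 0011 → (3.260,1.000)–(3.905,2.000)
cell (3,2): code 0011 → (3.905,2.000)–(3.904,3.000)
cell (3,3): code 0001 → (3.904,3.000)–(3.000,3.980)
total: 10 segments, chained into 1 closed loop(s), length Σ = 9.127451

segments=10 loops=1 length=9.127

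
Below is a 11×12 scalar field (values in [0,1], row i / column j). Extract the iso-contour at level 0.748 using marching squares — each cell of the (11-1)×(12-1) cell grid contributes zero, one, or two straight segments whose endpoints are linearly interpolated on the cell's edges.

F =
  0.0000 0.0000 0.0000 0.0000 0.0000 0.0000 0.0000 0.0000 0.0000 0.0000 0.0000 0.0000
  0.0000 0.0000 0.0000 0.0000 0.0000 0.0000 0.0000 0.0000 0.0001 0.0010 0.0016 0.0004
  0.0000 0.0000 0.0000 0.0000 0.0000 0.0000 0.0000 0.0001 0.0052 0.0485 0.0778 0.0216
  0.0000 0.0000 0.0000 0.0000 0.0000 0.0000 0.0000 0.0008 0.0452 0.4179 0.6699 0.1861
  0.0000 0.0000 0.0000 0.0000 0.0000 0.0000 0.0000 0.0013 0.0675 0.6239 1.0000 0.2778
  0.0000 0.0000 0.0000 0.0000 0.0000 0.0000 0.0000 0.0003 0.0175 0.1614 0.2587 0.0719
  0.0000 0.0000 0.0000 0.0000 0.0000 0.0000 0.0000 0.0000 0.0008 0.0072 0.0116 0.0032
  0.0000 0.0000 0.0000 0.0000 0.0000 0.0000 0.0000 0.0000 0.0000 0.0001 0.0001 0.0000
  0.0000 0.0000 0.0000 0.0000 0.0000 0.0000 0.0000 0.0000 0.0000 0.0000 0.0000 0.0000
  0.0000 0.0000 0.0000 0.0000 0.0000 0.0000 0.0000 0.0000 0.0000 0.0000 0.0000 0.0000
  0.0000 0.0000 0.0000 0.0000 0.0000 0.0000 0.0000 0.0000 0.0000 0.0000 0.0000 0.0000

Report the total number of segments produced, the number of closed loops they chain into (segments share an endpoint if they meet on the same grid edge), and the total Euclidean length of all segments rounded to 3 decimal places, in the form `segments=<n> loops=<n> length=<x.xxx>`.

segments=4 loops=1 length=3.094

cell (3,9): code 0100 → (3.237,10.000)–(4.000,9.330)
cell (3,10): code 1000 → (4.000,10.349)–(3.237,10.000)
cell (4,9): code 0010 → (4.000,9.330)–(4.340,10.000)
cell (4,10): code 0001 → (4.340,10.000)–(4.000,10.349)
total: 4 segments, chained into 1 closed loop(s), length Σ = 3.093601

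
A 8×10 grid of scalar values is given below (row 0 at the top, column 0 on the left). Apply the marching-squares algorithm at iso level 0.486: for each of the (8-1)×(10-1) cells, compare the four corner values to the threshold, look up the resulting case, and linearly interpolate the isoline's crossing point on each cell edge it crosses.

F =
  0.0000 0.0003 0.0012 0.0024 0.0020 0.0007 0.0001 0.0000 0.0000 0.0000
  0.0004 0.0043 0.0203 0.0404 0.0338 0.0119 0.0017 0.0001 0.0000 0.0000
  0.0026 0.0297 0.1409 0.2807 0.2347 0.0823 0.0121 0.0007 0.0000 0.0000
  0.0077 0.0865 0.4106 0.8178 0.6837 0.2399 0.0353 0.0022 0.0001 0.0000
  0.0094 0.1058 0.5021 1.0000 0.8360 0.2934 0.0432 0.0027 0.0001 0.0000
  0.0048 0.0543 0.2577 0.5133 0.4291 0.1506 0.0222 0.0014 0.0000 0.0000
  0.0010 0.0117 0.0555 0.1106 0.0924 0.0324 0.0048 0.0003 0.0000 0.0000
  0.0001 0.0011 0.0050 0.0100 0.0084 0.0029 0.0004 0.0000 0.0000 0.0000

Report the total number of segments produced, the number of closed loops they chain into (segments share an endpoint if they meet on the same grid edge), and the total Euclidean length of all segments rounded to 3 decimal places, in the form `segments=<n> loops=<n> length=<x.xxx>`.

segments=12 loops=1 length=8.302

cell (2,2): code 0100 → (2.382,3.000)–(3.000,2.185)
cell (2,3): code 1100 → (2.560,4.000)–(2.382,3.000)
cell (2,4): code 1000 → (3.000,4.445)–(2.560,4.000)
cell (3,1): code 0100 → (3.824,2.000)–(4.000,1.959)
cell (3,2): code 1110 → (3.000,2.185)–(3.824,2.000)
cell (3,4): code 1001 → (4.000,4.645)–(3.000,4.445)
cell (4,1): code 0010 → (4.000,1.959)–(4.066,2.000)
cell (4,2): code 0111 → (4.066,2.000)–(5.000,2.893)
cell (4,3): code 1011 → (5.000,3.324)–(4.860,4.000)
cell (4,4): code 0001 → (4.860,4.000)–(4.000,4.645)
cell (5,2): code 0010 → (5.000,2.893)–(5.068,3.000)
cell (5,3): code 0001 → (5.068,3.000)–(5.000,3.324)
total: 12 segments, chained into 1 closed loop(s), length Σ = 8.302227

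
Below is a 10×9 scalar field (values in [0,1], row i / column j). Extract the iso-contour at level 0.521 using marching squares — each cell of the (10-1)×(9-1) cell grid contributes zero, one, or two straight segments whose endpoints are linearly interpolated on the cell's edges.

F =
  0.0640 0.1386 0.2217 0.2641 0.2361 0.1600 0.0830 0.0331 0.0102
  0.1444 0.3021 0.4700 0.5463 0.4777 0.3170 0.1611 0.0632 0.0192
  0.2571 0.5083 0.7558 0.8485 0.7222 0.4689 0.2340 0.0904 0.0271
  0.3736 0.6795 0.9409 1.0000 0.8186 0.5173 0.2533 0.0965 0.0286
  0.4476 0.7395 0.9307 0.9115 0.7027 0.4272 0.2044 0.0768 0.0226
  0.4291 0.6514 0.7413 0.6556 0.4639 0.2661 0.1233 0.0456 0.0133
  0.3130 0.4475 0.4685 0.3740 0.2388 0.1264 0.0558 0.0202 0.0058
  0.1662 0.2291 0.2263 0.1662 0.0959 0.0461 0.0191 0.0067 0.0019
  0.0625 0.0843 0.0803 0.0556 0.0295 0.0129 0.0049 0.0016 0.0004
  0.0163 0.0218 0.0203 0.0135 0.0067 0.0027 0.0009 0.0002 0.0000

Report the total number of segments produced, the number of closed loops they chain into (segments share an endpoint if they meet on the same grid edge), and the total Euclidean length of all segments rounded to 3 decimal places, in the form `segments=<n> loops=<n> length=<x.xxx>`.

cell (0,2): code 0100 → (0.910,3.000)–(1.000,2.668)
cell (0,3): code 1000 → (1.000,3.369)–(0.910,3.000)
cell (1,1): code 0100 → (1.178,2.000)–(2.000,1.051)
cell (1,2): code 1110 → (1.000,2.668)–(1.178,2.000)
cell (1,3): code 1101 → (1.177,4.000)–(1.000,3.369)
cell (1,4): code 1000 → (2.000,4.794)–(1.177,4.000)
cell (2,0): code 0100 → (2.074,1.000)–(3.000,0.482)
cell (2,1): code 1110 → (2.000,1.051)–(2.074,1.000)
cell (2,4): code 1001 → (3.000,4.988)–(2.000,4.794)
cell (3,0): code 0110 → (3.000,0.482)–(4.000,0.251)
cell (3,4): code 1001 → (4.000,4.660)–(3.000,4.988)
cell (4,0): code 0110 → (4.000,0.251)–(5.000,0.413)
cell (4,3): code 1011 → (5.000,3.702)–(4.761,4.000)
cell (4,4): code 0001 → (4.761,4.000)–(4.000,4.660)
cell (5,0): code 0010 → (5.000,0.413)–(5.640,1.000)
cell (5,1): code 0011 → (5.640,1.000)–(5.808,2.000)
cell (5,2): code 0011 → (5.808,2.000)–(5.478,3.000)
cell (5,3): code 0001 → (5.478,3.000)–(5.000,3.702)
total: 18 segments, chained into 1 closed loop(s), length Σ = 14.903542

segments=18 loops=1 length=14.904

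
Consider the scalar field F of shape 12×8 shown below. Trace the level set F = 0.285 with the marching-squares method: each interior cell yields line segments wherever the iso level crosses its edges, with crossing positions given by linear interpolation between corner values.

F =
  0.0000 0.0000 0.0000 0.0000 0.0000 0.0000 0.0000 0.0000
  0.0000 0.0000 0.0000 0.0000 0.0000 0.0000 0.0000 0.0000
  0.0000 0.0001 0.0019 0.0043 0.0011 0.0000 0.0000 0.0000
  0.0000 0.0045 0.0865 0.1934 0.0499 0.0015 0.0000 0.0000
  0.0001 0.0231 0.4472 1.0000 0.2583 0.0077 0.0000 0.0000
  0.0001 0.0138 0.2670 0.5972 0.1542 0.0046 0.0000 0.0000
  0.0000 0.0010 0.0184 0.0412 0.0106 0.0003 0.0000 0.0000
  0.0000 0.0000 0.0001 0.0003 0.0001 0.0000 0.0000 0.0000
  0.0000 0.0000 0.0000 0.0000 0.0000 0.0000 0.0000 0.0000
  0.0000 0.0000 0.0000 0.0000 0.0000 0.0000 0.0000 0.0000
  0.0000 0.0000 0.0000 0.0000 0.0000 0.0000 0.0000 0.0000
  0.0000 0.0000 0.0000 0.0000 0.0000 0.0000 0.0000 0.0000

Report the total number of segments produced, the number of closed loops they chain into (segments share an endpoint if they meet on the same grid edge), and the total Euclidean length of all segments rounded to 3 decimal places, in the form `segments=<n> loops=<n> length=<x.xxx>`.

segments=8 loops=1 length=7.117

cell (3,1): code 0100 → (3.550,2.000)–(4.000,1.618)
cell (3,2): code 1100 → (3.114,3.000)–(3.550,2.000)
cell (3,3): code 1000 → (4.000,3.964)–(3.114,3.000)
cell (4,1): code 0010 → (4.000,1.618)–(4.900,2.000)
cell (4,2): code 0111 → (4.900,2.000)–(5.000,2.055)
cell (4,3): code 1001 → (5.000,3.705)–(4.000,3.964)
cell (5,2): code 0010 → (5.000,2.055)–(5.562,3.000)
cell (5,3): code 0001 → (5.562,3.000)–(5.000,3.705)
total: 8 segments, chained into 1 closed loop(s), length Σ = 7.116743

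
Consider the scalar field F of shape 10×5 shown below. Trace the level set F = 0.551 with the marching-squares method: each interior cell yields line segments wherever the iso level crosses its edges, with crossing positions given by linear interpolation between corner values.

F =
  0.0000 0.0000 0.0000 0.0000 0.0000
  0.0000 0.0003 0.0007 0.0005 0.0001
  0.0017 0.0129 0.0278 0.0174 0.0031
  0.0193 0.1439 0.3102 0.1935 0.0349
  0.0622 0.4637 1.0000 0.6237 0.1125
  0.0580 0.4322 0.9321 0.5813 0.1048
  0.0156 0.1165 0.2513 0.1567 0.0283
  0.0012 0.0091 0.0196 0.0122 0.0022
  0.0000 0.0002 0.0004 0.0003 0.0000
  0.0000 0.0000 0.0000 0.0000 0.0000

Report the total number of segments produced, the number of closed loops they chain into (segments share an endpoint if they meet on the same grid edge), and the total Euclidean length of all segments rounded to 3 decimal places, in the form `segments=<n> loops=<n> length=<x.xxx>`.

cell (3,1): code 0100 → (3.349,2.000)–(4.000,1.163)
cell (3,2): code 1100 → (3.831,3.000)–(3.349,2.000)
cell (3,3): code 1000 → (4.000,3.142)–(3.831,3.000)
cell (4,1): code 0110 → (4.000,1.163)–(5.000,1.238)
cell (4,3): code 1001 → (5.000,3.064)–(4.000,3.142)
cell (5,1): code 0010 → (5.000,1.238)–(5.560,2.000)
cell (5,2): code 0011 → (5.560,2.000)–(5.071,3.000)
cell (5,3): code 0001 → (5.071,3.000)–(5.000,3.064)
total: 8 segments, chained into 1 closed loop(s), length Σ = 6.551589

segments=8 loops=1 length=6.552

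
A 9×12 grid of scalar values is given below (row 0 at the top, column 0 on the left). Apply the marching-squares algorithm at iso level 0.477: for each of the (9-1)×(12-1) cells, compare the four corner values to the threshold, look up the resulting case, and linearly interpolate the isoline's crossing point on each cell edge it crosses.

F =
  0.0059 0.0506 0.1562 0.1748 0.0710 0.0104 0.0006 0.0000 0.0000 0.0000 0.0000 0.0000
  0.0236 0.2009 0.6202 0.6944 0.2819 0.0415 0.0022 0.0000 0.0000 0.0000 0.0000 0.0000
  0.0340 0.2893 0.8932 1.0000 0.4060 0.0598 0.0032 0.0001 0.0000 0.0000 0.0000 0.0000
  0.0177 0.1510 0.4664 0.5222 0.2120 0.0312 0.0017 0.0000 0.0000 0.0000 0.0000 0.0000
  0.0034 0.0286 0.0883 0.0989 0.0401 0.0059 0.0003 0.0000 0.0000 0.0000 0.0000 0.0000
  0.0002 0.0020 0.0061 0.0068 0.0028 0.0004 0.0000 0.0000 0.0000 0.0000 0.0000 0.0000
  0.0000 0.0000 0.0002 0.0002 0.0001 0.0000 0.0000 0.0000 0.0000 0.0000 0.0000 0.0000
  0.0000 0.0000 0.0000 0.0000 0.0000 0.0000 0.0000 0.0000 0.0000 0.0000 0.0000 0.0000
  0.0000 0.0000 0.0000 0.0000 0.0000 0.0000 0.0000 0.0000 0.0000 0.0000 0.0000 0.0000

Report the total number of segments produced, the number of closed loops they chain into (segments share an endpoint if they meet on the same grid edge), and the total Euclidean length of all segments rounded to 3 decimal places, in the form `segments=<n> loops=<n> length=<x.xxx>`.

cell (0,1): code 0100 → (0.691,2.000)–(1.000,1.658)
cell (0,2): code 1100 → (0.582,3.000)–(0.691,2.000)
cell (0,3): code 1000 → (1.000,3.527)–(0.582,3.000)
cell (1,1): code 0110 → (1.000,1.658)–(2.000,1.311)
cell (1,3): code 1001 → (2.000,3.880)–(1.000,3.527)
cell (2,1): code 0010 → (2.000,1.311)–(2.975,2.000)
cell (2,2): code 0111 → (2.975,2.000)–(3.000,2.190)
cell (2,3): code 1001 → (3.000,3.146)–(2.000,3.880)
cell (3,2): code 0010 → (3.000,2.190)–(3.107,3.000)
cell (3,3): code 0001 → (3.107,3.000)–(3.000,3.146)
total: 10 segments, chained into 1 closed loop(s), length Σ = 7.882878

segments=10 loops=1 length=7.883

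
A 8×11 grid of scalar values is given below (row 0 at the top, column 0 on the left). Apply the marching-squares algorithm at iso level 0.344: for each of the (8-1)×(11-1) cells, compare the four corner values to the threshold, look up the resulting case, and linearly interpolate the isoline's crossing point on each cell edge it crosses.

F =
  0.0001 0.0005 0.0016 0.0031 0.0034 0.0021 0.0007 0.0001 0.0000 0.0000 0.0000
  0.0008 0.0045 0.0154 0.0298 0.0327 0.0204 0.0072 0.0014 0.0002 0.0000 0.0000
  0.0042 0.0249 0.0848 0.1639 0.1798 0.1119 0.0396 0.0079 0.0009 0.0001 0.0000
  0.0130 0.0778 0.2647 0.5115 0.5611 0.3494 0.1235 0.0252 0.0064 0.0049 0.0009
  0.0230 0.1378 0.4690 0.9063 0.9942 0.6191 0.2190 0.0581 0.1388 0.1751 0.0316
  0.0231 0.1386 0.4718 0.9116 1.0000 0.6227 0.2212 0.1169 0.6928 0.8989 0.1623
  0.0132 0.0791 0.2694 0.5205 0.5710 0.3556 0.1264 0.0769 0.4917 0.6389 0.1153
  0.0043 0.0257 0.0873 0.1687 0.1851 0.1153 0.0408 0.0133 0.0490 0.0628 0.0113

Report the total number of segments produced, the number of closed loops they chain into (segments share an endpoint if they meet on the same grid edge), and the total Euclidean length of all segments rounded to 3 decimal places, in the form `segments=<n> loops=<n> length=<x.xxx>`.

cell (2,2): code 0100 → (2.518,3.000)–(3.000,2.321)
cell (2,3): code 1100 → (2.431,4.000)–(2.518,3.000)
cell (2,4): code 1100 → (2.977,5.000)–(2.431,4.000)
cell (2,5): code 1000 → (3.000,5.024)–(2.977,5.000)
cell (3,1): code 0100 → (3.388,2.000)–(4.000,1.623)
cell (3,2): code 1110 → (3.000,2.321)–(3.388,2.000)
cell (3,5): code 1001 → (4.000,5.688)–(3.000,5.024)
cell (4,1): code 0110 → (4.000,1.623)–(5.000,1.616)
cell (4,5): code 1001 → (5.000,5.694)–(4.000,5.688)
cell (4,7): code 0100 → (4.370,8.000)–(5.000,7.394)
cell (4,8): code 1100 → (4.233,9.000)–(4.370,8.000)
cell (4,9): code 1000 → (5.000,9.753)–(4.233,9.000)
cell (5,1): code 0010 → (5.000,1.616)–(5.631,2.000)
cell (5,2): code 0111 → (5.631,2.000)–(6.000,2.297)
cell (5,5): code 1001 → (6.000,5.051)–(5.000,5.694)
cell (5,7): code 0110 → (5.000,7.394)–(6.000,7.644)
cell (5,9): code 1001 → (6.000,9.563)–(5.000,9.753)
cell (6,2): code 0010 → (6.000,2.297)–(6.502,3.000)
cell (6,3): code 0011 → (6.502,3.000)–(6.588,4.000)
cell (6,4): code 0011 → (6.588,4.000)–(6.048,5.000)
cell (6,5): code 0001 → (6.048,5.000)–(6.000,5.051)
cell (6,7): code 0010 → (6.000,7.644)–(6.334,8.000)
cell (6,8): code 0011 → (6.334,8.000)–(6.512,9.000)
cell (6,9): code 0001 → (6.512,9.000)–(6.000,9.563)
total: 24 segments, chained into 2 closed loop(s), length Σ = 20.178123

segments=24 loops=2 length=20.178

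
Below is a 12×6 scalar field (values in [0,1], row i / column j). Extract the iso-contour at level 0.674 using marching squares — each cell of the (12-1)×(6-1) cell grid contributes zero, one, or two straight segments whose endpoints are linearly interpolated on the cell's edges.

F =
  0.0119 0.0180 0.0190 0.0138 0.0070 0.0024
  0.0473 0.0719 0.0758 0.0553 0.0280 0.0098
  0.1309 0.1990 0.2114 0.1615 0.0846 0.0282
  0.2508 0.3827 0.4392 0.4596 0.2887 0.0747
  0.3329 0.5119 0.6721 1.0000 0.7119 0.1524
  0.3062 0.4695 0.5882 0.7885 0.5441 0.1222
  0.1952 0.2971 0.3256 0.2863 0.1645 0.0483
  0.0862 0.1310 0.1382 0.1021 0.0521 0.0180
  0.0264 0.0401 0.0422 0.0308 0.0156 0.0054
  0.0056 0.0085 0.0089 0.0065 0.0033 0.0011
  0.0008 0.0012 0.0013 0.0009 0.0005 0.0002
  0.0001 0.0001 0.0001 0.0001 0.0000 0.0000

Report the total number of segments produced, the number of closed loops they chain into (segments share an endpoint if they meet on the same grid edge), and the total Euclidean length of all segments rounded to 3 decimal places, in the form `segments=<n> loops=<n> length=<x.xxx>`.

segments=8 loops=1 length=5.796

cell (3,2): code 0100 → (3.397,3.000)–(4.000,2.006)
cell (3,3): code 1100 → (3.910,4.000)–(3.397,3.000)
cell (3,4): code 1000 → (4.000,4.068)–(3.910,4.000)
cell (4,2): code 0110 → (4.000,2.006)–(5.000,2.428)
cell (4,3): code 1011 → (5.000,3.468)–(4.226,4.000)
cell (4,4): code 0001 → (4.226,4.000)–(4.000,4.068)
cell (5,2): code 0010 → (5.000,2.428)–(5.228,3.000)
cell (5,3): code 0001 → (5.228,3.000)–(5.000,3.468)
total: 8 segments, chained into 1 closed loop(s), length Σ = 5.796341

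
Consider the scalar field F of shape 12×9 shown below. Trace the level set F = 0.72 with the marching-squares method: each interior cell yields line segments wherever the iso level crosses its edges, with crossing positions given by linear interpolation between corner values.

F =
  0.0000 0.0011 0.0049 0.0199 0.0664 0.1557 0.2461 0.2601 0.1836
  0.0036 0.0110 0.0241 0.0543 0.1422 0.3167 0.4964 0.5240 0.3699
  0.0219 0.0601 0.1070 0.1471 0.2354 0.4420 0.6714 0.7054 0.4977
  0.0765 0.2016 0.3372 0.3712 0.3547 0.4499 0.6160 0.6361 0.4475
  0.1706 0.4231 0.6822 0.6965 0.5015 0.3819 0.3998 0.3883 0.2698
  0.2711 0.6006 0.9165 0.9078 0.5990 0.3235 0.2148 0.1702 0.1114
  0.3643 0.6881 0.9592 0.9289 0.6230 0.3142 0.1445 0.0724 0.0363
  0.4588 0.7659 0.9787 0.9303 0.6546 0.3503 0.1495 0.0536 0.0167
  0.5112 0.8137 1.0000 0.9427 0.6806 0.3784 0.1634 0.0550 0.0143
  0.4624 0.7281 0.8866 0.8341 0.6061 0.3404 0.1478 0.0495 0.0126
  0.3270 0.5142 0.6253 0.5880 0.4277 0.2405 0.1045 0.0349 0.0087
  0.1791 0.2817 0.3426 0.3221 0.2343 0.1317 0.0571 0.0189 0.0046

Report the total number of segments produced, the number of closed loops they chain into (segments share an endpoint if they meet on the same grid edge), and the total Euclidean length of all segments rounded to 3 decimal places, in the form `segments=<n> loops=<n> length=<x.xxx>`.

cell (4,1): code 0100 → (4.161,2.000)–(5.000,1.378)
cell (4,2): code 1100 → (4.111,3.000)–(4.161,2.000)
cell (4,3): code 1000 → (5.000,3.608)–(4.111,3.000)
cell (5,1): code 0110 → (5.000,1.378)–(6.000,1.118)
cell (5,3): code 1001 → (6.000,3.683)–(5.000,3.608)
cell (6,0): code 0100 → (6.410,1.000)–(7.000,0.851)
cell (6,1): code 1110 → (6.000,1.118)–(6.410,1.000)
cell (6,3): code 1001 → (7.000,3.763)–(6.000,3.683)
cell (7,0): code 0110 → (7.000,0.851)–(8.000,0.690)
cell (7,3): code 1001 → (8.000,3.850)–(7.000,3.763)
cell (8,0): code 0110 → (8.000,0.690)–(9.000,0.970)
cell (8,3): code 1001 → (9.000,3.500)–(8.000,3.850)
cell (9,0): code 0010 → (9.000,0.970)–(9.038,1.000)
cell (9,1): code 0011 → (9.038,1.000)–(9.638,2.000)
cell (9,2): code 0011 → (9.638,2.000)–(9.464,3.000)
cell (9,3): code 0001 → (9.464,3.000)–(9.000,3.500)
total: 16 segments, chained into 1 closed loop(s), length Σ = 14.222744

segments=16 loops=1 length=14.223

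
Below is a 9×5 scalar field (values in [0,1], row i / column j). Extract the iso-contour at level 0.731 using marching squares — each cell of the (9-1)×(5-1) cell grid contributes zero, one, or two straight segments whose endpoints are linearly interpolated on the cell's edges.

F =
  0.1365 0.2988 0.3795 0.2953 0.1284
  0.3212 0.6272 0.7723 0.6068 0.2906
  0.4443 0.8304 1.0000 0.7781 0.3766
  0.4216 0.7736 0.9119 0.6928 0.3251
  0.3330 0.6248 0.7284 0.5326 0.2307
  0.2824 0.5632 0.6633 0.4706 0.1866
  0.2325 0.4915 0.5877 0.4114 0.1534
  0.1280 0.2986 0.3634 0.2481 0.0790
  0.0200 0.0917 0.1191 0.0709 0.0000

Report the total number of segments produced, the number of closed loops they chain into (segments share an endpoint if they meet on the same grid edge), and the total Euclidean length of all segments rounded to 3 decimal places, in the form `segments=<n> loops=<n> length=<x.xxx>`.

cell (0,1): code 0100 → (0.895,2.000)–(1.000,1.715)
cell (0,2): code 1000 → (1.000,2.250)–(0.895,2.000)
cell (1,0): code 0100 → (1.511,1.000)–(2.000,0.743)
cell (1,1): code 1110 → (1.000,1.715)–(1.511,1.000)
cell (1,2): code 1101 → (1.725,3.000)–(1.000,2.250)
cell (1,3): code 1000 → (2.000,3.117)–(1.725,3.000)
cell (2,0): code 0110 → (2.000,0.743)–(3.000,0.879)
cell (2,2): code 1011 → (3.000,2.826)–(2.552,3.000)
cell (2,3): code 0001 → (2.552,3.000)–(2.000,3.117)
cell (3,0): code 0010 → (3.000,0.879)–(3.286,1.000)
cell (3,1): code 0011 → (3.286,1.000)–(3.986,2.000)
cell (3,2): code 0001 → (3.986,2.000)–(3.000,2.826)
total: 12 segments, chained into 1 closed loop(s), length Σ = 8.219911

segments=12 loops=1 length=8.220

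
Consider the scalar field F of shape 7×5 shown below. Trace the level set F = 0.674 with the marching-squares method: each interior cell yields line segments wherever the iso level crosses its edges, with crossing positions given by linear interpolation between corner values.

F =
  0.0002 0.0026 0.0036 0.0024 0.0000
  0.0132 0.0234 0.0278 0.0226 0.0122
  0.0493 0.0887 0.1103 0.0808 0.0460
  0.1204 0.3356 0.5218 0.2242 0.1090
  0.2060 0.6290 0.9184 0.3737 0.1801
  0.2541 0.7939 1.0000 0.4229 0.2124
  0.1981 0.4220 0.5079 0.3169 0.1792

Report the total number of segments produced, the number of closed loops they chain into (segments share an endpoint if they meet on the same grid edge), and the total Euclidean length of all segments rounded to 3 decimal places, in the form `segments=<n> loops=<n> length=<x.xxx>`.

cell (3,1): code 0100 → (3.384,2.000)–(4.000,1.155)
cell (3,2): code 1000 → (4.000,2.449)–(3.384,2.000)
cell (4,0): code 0100 → (4.273,1.000)–(5.000,0.778)
cell (4,1): code 1110 → (4.000,1.155)–(4.273,1.000)
cell (4,2): code 1001 → (5.000,2.565)–(4.000,2.449)
cell (5,0): code 0010 → (5.000,0.778)–(5.322,1.000)
cell (5,1): code 0011 → (5.322,1.000)–(5.662,2.000)
cell (5,2): code 0001 → (5.662,2.000)–(5.000,2.565)
total: 8 segments, chained into 1 closed loop(s), length Σ = 6.207170

segments=8 loops=1 length=6.207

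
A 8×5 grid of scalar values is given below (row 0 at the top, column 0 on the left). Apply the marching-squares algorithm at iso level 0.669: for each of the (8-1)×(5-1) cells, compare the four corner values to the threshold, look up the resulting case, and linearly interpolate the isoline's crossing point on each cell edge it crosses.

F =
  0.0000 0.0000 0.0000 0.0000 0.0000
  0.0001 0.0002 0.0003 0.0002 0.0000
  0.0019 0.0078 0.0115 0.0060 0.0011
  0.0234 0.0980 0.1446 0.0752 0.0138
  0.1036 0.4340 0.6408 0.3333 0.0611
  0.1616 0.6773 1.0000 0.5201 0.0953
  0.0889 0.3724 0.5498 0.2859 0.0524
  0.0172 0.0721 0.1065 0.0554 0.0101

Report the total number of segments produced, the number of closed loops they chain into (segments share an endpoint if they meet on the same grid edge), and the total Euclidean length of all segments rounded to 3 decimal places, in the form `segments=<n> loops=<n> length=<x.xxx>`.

segments=6 loops=1 length=4.791

cell (4,0): code 0100 → (4.966,1.000)–(5.000,0.984)
cell (4,1): code 1100 → (4.079,2.000)–(4.966,1.000)
cell (4,2): code 1000 → (5.000,2.690)–(4.079,2.000)
cell (5,0): code 0010 → (5.000,0.984)–(5.027,1.000)
cell (5,1): code 0011 → (5.027,1.000)–(5.735,2.000)
cell (5,2): code 0001 → (5.735,2.000)–(5.000,2.690)
total: 6 segments, chained into 1 closed loop(s), length Σ = 4.790701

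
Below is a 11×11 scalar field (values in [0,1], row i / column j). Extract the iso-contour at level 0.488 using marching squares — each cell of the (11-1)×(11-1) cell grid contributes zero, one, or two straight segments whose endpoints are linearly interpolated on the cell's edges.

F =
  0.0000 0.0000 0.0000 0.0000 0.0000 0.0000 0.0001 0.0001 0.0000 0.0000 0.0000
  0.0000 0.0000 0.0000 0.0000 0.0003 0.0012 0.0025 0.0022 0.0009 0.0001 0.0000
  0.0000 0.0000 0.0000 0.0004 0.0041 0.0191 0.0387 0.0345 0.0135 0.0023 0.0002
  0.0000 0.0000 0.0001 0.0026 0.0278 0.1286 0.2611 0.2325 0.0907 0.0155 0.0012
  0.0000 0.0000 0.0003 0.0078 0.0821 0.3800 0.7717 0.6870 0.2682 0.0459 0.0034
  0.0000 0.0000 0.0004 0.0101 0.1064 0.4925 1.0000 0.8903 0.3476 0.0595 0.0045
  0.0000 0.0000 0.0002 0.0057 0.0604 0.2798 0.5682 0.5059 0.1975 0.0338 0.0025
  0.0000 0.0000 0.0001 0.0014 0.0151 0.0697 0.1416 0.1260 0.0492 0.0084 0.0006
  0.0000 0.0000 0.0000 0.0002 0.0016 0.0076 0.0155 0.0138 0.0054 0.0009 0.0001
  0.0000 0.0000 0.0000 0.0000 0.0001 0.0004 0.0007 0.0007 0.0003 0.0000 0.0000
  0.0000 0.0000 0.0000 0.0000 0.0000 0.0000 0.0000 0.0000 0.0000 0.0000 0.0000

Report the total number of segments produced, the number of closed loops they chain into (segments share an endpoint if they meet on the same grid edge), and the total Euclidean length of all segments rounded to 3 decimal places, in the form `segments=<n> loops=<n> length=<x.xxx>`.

cell (3,5): code 0100 → (3.444,6.000)–(4.000,5.276)
cell (3,6): code 1100 → (3.562,7.000)–(3.444,6.000)
cell (3,7): code 1000 → (4.000,7.475)–(3.562,7.000)
cell (4,4): code 0100 → (4.960,5.000)–(5.000,4.988)
cell (4,5): code 1110 → (4.000,5.276)–(4.960,5.000)
cell (4,7): code 1001 → (5.000,7.741)–(4.000,7.475)
cell (5,4): code 0010 → (5.000,4.988)–(5.021,5.000)
cell (5,5): code 0111 → (5.021,5.000)–(6.000,5.722)
cell (5,7): code 1001 → (6.000,7.058)–(5.000,7.741)
cell (6,5): code 0010 → (6.000,5.722)–(6.188,6.000)
cell (6,6): code 0011 → (6.188,6.000)–(6.047,7.000)
cell (6,7): code 0001 → (6.047,7.000)–(6.000,7.058)
total: 12 segments, chained into 1 closed loop(s), length Σ = 8.513027

segments=12 loops=1 length=8.513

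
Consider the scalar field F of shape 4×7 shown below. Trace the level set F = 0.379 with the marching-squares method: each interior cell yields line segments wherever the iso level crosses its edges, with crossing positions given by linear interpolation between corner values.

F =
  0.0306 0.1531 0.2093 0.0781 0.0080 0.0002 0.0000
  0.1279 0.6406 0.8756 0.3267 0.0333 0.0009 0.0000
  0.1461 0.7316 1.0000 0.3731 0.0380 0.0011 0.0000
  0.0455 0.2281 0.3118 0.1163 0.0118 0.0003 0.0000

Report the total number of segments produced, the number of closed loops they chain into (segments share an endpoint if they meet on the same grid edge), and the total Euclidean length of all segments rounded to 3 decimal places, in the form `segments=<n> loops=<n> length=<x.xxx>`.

segments=8 loops=1 length=8.226

cell (0,0): code 0100 → (0.463,1.000)–(1.000,0.490)
cell (0,1): code 1100 → (0.255,2.000)–(0.463,1.000)
cell (0,2): code 1000 → (1.000,2.905)–(0.255,2.000)
cell (1,0): code 0110 → (1.000,0.490)–(2.000,0.398)
cell (1,2): code 1001 → (2.000,2.991)–(1.000,2.905)
cell (2,0): code 0010 → (2.000,0.398)–(2.700,1.000)
cell (2,1): code 0011 → (2.700,1.000)–(2.902,2.000)
cell (2,2): code 0001 → (2.902,2.000)–(2.000,2.991)
total: 8 segments, chained into 1 closed loop(s), length Σ = 8.225900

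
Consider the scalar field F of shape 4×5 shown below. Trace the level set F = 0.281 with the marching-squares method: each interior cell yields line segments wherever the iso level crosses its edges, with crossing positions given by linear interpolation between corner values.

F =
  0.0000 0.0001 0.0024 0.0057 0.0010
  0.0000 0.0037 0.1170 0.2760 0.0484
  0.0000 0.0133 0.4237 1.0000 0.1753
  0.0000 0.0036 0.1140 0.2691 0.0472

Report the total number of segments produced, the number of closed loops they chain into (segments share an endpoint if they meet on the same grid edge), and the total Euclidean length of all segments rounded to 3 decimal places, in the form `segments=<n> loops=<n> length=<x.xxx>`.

segments=6 loops=1 length=6.053

cell (1,1): code 0100 → (1.535,2.000)–(2.000,1.652)
cell (1,2): code 1100 → (1.007,3.000)–(1.535,2.000)
cell (1,3): code 1000 → (2.000,3.872)–(1.007,3.000)
cell (2,1): code 0010 → (2.000,1.652)–(2.461,2.000)
cell (2,2): code 0011 → (2.461,2.000)–(2.984,3.000)
cell (2,3): code 0001 → (2.984,3.000)–(2.000,3.872)
total: 6 segments, chained into 1 closed loop(s), length Σ = 6.053265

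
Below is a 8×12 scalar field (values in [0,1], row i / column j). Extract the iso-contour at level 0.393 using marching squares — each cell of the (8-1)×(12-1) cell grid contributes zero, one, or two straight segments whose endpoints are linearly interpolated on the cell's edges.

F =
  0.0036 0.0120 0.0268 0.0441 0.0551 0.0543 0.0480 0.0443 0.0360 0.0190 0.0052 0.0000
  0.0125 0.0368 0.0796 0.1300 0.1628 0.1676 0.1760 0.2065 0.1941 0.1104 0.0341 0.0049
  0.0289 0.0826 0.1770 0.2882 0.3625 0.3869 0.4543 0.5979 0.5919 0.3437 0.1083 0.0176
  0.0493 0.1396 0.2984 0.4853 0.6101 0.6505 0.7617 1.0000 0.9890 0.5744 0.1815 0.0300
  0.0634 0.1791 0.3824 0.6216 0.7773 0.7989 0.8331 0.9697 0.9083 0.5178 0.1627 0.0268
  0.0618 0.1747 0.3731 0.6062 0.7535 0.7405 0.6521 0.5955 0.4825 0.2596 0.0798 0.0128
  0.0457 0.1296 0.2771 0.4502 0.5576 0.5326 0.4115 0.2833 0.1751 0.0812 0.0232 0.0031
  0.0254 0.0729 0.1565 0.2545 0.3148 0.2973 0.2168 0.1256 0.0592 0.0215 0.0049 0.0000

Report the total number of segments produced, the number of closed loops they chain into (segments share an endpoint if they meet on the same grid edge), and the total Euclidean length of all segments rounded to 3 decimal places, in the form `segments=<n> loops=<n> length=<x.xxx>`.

cell (1,5): code 0100 → (1.780,6.000)–(2.000,5.091)
cell (1,6): code 1100 → (1.476,7.000)–(1.780,6.000)
cell (1,7): code 1100 → (1.500,8.000)–(1.476,7.000)
cell (1,8): code 1000 → (2.000,8.801)–(1.500,8.000)
cell (2,2): code 0100 → (2.532,3.000)–(3.000,2.506)
cell (2,3): code 1100 → (2.123,4.000)–(2.532,3.000)
cell (2,4): code 1100 → (2.023,5.000)–(2.123,4.000)
cell (2,5): code 1110 → (2.000,5.091)–(2.023,5.000)
cell (2,8): code 1101 → (2.214,9.000)–(2.000,8.801)
cell (2,9): code 1000 → (3.000,9.462)–(2.214,9.000)
cell (3,2): code 0110 → (3.000,2.506)–(4.000,2.044)
cell (3,9): code 1001 → (4.000,9.351)–(3.000,9.462)
cell (4,2): code 0110 → (4.000,2.044)–(5.000,2.085)
cell (4,8): code 1011 → (5.000,8.402)–(4.483,9.000)
cell (4,9): code 0001 → (4.483,9.000)–(4.000,9.351)
cell (5,2): code 0110 → (5.000,2.085)–(6.000,2.670)
cell (5,6): code 1011 → (6.000,6.144)–(5.649,7.000)
cell (5,7): code 0011 → (5.649,7.000)–(5.291,8.000)
cell (5,8): code 0001 → (5.291,8.000)–(5.000,8.402)
cell (6,2): code 0010 → (6.000,2.670)–(6.292,3.000)
cell (6,3): code 0011 → (6.292,3.000)–(6.678,4.000)
cell (6,4): code 0011 → (6.678,4.000)–(6.593,5.000)
cell (6,5): code 0011 → (6.593,5.000)–(6.095,6.000)
cell (6,6): code 0001 → (6.095,6.000)–(6.000,6.144)
total: 24 segments, chained into 1 closed loop(s), length Σ = 19.932699

segments=24 loops=1 length=19.933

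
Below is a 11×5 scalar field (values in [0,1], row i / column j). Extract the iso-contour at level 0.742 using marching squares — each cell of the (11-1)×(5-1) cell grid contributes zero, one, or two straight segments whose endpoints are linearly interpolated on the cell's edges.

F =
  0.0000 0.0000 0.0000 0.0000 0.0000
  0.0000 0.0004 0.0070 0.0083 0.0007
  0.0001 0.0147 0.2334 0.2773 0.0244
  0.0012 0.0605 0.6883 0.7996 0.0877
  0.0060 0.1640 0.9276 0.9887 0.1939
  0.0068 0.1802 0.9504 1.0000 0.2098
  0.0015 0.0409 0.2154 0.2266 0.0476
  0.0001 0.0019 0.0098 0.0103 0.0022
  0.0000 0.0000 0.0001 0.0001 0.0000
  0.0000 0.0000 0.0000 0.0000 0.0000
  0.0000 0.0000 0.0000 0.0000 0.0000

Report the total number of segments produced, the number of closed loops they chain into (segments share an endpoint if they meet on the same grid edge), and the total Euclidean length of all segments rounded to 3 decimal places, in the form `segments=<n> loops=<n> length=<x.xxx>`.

segments=10 loops=1 length=6.897

cell (2,2): code 0100 → (2.890,3.000)–(3.000,2.482)
cell (2,3): code 1000 → (3.000,3.081)–(2.890,3.000)
cell (3,1): code 0100 → (3.224,2.000)–(4.000,1.757)
cell (3,2): code 1110 → (3.000,2.482)–(3.224,2.000)
cell (3,3): code 1001 → (4.000,3.310)–(3.000,3.081)
cell (4,1): code 0110 → (4.000,1.757)–(5.000,1.729)
cell (4,3): code 1001 → (5.000,3.326)–(4.000,3.310)
cell (5,1): code 0010 → (5.000,1.729)–(5.284,2.000)
cell (5,2): code 0011 → (5.284,2.000)–(5.334,3.000)
cell (5,3): code 0001 → (5.334,3.000)–(5.000,3.326)
total: 10 segments, chained into 1 closed loop(s), length Σ = 6.897283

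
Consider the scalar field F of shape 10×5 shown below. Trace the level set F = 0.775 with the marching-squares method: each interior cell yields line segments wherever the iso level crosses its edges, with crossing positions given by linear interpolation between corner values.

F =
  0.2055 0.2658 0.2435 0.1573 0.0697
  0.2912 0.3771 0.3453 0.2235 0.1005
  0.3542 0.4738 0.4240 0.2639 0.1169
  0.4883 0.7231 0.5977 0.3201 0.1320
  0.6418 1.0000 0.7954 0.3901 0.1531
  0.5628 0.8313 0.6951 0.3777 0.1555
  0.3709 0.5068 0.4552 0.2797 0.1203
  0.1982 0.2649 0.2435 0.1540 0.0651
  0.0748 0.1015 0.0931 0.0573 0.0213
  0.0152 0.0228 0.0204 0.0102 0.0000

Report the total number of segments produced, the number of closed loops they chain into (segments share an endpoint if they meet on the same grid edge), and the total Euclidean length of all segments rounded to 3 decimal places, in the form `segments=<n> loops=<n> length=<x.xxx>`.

segments=8 loops=1 length=5.371

cell (3,0): code 0100 → (3.187,1.000)–(4.000,0.372)
cell (3,1): code 1100 → (3.897,2.000)–(3.187,1.000)
cell (3,2): code 1000 → (4.000,2.050)–(3.897,2.000)
cell (4,0): code 0110 → (4.000,0.372)–(5.000,0.790)
cell (4,1): code 1011 → (5.000,1.413)–(4.203,2.000)
cell (4,2): code 0001 → (4.203,2.000)–(4.000,2.050)
cell (5,0): code 0010 → (5.000,0.790)–(5.173,1.000)
cell (5,1): code 0001 → (5.173,1.000)–(5.000,1.413)
total: 8 segments, chained into 1 closed loop(s), length Σ = 5.371225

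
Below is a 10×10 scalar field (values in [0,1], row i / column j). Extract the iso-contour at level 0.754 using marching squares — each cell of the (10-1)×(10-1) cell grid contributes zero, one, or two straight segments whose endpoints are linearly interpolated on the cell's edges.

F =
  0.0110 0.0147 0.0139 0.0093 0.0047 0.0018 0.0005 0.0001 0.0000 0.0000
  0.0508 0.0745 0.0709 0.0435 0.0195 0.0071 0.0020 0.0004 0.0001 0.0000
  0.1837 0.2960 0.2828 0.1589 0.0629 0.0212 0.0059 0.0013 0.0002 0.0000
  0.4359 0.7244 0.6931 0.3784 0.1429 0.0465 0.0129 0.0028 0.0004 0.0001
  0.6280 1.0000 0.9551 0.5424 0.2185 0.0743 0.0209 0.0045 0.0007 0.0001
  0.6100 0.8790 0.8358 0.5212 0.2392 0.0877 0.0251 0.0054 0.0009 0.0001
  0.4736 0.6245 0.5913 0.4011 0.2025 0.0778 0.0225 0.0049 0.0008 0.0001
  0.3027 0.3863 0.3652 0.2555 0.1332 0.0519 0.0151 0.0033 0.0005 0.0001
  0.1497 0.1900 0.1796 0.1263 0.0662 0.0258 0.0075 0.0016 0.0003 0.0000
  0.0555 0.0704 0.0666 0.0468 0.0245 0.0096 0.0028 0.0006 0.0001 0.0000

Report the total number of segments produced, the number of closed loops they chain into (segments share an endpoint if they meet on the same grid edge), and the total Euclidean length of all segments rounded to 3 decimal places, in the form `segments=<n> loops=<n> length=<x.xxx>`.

cell (3,0): code 0100 → (3.107,1.000)–(4.000,0.339)
cell (3,1): code 1100 → (3.232,2.000)–(3.107,1.000)
cell (3,2): code 1000 → (4.000,2.487)–(3.232,2.000)
cell (4,0): code 0110 → (4.000,0.339)–(5.000,0.535)
cell (4,2): code 1001 → (5.000,2.260)–(4.000,2.487)
cell (5,0): code 0010 → (5.000,0.535)–(5.491,1.000)
cell (5,1): code 0011 → (5.491,1.000)–(5.335,2.000)
cell (5,2): code 0001 → (5.335,2.000)–(5.000,2.260)
total: 8 segments, chained into 1 closed loop(s), length Σ = 7.184518

segments=8 loops=1 length=7.185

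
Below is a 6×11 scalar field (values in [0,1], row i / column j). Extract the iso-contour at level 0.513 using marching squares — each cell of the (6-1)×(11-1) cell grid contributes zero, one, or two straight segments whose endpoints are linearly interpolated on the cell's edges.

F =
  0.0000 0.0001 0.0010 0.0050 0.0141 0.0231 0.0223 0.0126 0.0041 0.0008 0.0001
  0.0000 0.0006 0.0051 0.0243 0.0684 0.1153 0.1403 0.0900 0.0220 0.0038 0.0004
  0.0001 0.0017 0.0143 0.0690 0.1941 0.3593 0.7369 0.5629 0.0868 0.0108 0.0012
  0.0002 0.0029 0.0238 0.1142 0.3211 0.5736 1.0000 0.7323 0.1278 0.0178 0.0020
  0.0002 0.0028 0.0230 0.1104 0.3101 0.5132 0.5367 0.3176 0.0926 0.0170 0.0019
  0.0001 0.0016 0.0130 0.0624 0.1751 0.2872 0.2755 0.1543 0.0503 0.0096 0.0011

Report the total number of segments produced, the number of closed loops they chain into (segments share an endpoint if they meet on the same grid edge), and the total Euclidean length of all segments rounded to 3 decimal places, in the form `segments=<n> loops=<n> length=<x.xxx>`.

cell (1,5): code 0100 → (1.625,6.000)–(2.000,5.407)
cell (1,6): code 1100 → (1.894,7.000)–(1.625,6.000)
cell (1,7): code 1000 → (2.000,7.105)–(1.894,7.000)
cell (2,4): code 0100 → (2.717,5.000)–(3.000,4.760)
cell (2,5): code 1110 → (2.000,5.407)–(2.717,5.000)
cell (2,7): code 1001 → (3.000,7.363)–(2.000,7.105)
cell (3,4): code 0110 → (3.000,4.760)–(4.000,4.999)
cell (3,6): code 1011 → (4.000,6.108)–(3.529,7.000)
cell (3,7): code 0001 → (3.529,7.000)–(3.000,7.363)
cell (4,4): code 0010 → (4.000,4.999)–(4.001,5.000)
cell (4,5): code 0011 → (4.001,5.000)–(4.091,6.000)
cell (4,6): code 0001 → (4.091,6.000)–(4.000,6.108)
total: 12 segments, chained into 1 closed loop(s), length Σ = 7.939176

segments=12 loops=1 length=7.939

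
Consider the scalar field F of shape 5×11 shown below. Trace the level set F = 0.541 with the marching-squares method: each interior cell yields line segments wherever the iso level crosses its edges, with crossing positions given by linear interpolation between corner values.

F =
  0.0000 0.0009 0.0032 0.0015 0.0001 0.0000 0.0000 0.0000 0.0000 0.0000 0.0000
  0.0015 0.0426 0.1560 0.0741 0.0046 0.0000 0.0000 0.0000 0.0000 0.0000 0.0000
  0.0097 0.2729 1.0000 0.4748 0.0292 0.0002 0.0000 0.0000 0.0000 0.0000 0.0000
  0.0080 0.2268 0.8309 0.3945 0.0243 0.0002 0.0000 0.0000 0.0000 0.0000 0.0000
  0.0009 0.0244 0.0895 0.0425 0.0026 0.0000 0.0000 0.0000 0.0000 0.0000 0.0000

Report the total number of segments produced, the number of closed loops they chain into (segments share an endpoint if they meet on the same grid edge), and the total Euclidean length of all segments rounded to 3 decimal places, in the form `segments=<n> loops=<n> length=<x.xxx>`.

segments=6 loops=1 length=5.286

cell (1,1): code 0100 → (1.456,2.000)–(2.000,1.369)
cell (1,2): code 1000 → (2.000,2.874)–(1.456,2.000)
cell (2,1): code 0110 → (2.000,1.369)–(3.000,1.520)
cell (2,2): code 1001 → (3.000,2.664)–(2.000,2.874)
cell (3,1): code 0010 → (3.000,1.520)–(3.391,2.000)
cell (3,2): code 0001 → (3.391,2.000)–(3.000,2.664)
total: 6 segments, chained into 1 closed loop(s), length Σ = 5.285565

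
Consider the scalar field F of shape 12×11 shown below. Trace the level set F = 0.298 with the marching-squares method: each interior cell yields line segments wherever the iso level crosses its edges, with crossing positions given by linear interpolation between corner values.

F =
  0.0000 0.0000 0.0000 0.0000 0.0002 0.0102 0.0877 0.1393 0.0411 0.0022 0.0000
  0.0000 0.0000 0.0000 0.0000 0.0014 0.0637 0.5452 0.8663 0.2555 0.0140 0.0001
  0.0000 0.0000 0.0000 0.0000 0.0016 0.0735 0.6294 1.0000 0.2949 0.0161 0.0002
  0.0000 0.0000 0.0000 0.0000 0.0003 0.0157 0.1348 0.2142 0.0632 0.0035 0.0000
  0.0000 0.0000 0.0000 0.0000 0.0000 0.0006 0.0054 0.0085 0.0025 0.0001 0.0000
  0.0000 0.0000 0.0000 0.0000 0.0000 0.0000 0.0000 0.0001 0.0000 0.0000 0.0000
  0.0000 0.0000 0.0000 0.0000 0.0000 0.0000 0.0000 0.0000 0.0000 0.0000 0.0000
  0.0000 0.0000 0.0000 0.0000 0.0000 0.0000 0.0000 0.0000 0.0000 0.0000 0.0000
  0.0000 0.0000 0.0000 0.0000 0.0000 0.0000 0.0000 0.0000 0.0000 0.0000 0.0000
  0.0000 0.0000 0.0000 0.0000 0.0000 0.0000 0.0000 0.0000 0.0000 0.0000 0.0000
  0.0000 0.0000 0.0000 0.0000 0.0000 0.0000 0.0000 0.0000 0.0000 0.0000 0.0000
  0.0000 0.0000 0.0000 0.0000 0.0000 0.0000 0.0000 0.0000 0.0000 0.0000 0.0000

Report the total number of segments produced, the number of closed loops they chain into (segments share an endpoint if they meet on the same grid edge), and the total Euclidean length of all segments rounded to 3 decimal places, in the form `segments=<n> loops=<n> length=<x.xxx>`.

segments=8 loops=1 length=8.254

cell (0,5): code 0100 → (0.460,6.000)–(1.000,5.487)
cell (0,6): code 1100 → (0.218,7.000)–(0.460,6.000)
cell (0,7): code 1000 → (1.000,7.930)–(0.218,7.000)
cell (1,5): code 0110 → (1.000,5.487)–(2.000,5.404)
cell (1,7): code 1001 → (2.000,7.996)–(1.000,7.930)
cell (2,5): code 0010 → (2.000,5.404)–(2.670,6.000)
cell (2,6): code 0011 → (2.670,6.000)–(2.893,7.000)
cell (2,7): code 0001 → (2.893,7.000)–(2.000,7.996)
total: 8 segments, chained into 1 closed loop(s), length Σ = 8.253949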